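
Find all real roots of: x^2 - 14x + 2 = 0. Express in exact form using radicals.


Using the quadratic formula: x = (-b ± sqrt(b^2 - 4ac)) / (2a)
Here a = 1, b = -14, c = 2
Discriminant = b^2 - 4ac = (-14)^2 - 4(1)(2) = 196 - 8 = 188
Since discriminant = 188 > 0, there are two real roots.
x = (14 ± 2*sqrt(47)) / 2
Simplifying: x = 7 ± sqrt(47)
Numerically: x ≈ 13.8557 or x ≈ 0.1443

x = 7 + sqrt(47) or x = 7 - sqrt(47)


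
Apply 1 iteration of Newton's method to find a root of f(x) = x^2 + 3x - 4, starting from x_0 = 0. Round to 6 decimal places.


Newton's method: x_(n+1) = x_n - f(x_n)/f'(x_n)
f(x) = x^2 + 3x - 4
f'(x) = 2x + 3

Iteration 1:
  f(0.000000) = -4.000000
  f'(0.000000) = 3.000000
  x_1 = 0.000000 - (-4.000000)/(3.000000) = 1.333333

x_1 = 1.333333


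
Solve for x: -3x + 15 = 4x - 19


Starting with: -3x + 15 = 4x - 19
Move all x terms to left: (-3 - 4)x = -19 - 15
Simplify: -7x = -34
Divide both sides by -7: x = 34/7

x = 34/7


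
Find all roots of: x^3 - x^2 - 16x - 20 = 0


Let p(x) = x^3 - x^2 - 16x - 20. By the rational root theorem (leading coefficient 1), any rational root is an integer divisor of 20: try ±1, ±2, ... in turn.
Test x = 1: value = -36 ≠ 0.
Test x = -1: value = -6 ≠ 0.
Test x = 2: value = -48 ≠ 0.
Test x = -2: value = 0 ✓, so (x + 2) is a factor.
Synthetic division by (x + 2): bring down 1; 1(-2) - 1 = -3; (-3)(-2) - 16 = -10; (-10)(-2) - 20 = 0 → quotient x^2 - 3x - 10, remainder 0.
Solve the quadratic x^2 - 3x - 10 = 0: discriminant = (-3)^2 - 4(1)(-10) = 9 + 40 = 49.
sqrt(49) = 7, so x = (3 ± 7)/2: x = 5 or x = -2.
Collecting all roots found:

x = -2 (multiplicity 2), x = 5


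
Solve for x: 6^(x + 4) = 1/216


Express both sides with the same base.
1/216 = 6^(-3)
Since the bases match, equate exponents: x + 4 = -3
So x = -3 - (4) = -7

x = -7


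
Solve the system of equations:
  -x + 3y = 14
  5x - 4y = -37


Using Cramer's rule:
Determinant D = (-1)(-4) - (5)(3) = 4 - 15 = -11
Dx = (14)(-4) - (-37)(3) = -56 + 111 = 55
Dy = (-1)(-37) - (5)(14) = 37 - 70 = -33
x = Dx/D = 55/-11 = -5
y = Dy/D = -33/-11 = 3

x = -5, y = 3


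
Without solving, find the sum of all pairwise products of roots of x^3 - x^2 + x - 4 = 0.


By Vieta's formulas for x^3 + bx^2 + cx + d = 0:
  r1 + r2 + r3 = -b/a = 1
  r1*r2 + r1*r3 + r2*r3 = c/a = 1
  r1*r2*r3 = -d/a = 4


Sum of pairwise products = 1


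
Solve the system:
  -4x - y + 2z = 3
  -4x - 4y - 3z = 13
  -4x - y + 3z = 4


Using Cramer's rule. Expand each determinant along the first row.
D  = (-4)*[(-4)*3 - (-3)*(-1)] - (-1)*[(-4)*3 - (-3)*(-4)] + 2*[(-4)*(-1) - (-4)*(-4)]
  = (-4)*(-15) - (-1)*(-24) + 2*(-12) = 12
Dx = 3*[(-4)*3 - (-3)*(-1)] - (-1)*[13*3 - (-3)*4] + 2*[13*(-1) - (-4)*4]
  = 3*(-15) - (-1)*(51) + 2*(3) = 12
Dy = (-4)*[13*3 - (-3)*4] - 3*[(-4)*3 - (-3)*(-4)] + 2*[(-4)*4 - 13*(-4)]
  = (-4)*(51) - 3*(-24) + 2*(36) = -60
Dz = (-4)*[(-4)*4 - 13*(-1)] - (-1)*[(-4)*4 - 13*(-4)] + 3*[(-4)*(-1) - (-4)*(-4)]
  = (-4)*(-3) - (-1)*(36) + 3*(-12) = 12
x = Dx/D = 12/12 = 1, y = Dy/D = -60/12 = -5, z = Dz/D = 12/12 = 1
Check eq1: (-4)(1) + (-1)(-5) + (2)(1) = 3 = 3 ✓
Check eq2: (-4)(1) + (-4)(-5) + (-3)(1) = 13 = 13 ✓
Check eq3: (-4)(1) + (-1)(-5) + (3)(1) = 4 = 4 ✓

x = 1, y = -5, z = 1


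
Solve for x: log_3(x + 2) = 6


Convert to exponential form: x + 2 = 3^6 = 729
x = 729 - 2 = 727
Check: log_3(727 + 2) = log_3(729) = log_3(729) = 6 ✓

x = 727


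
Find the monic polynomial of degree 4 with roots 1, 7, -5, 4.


A monic polynomial with roots 1, 7, -5, 4 is:
p(x) = (x - 1)(x - 7)(x + 5)(x - 4)
After multiplying by (x - 1): x - 1
After multiplying by (x - 7): x^2 - 8x + 7
After multiplying by (x + 5): x^3 - 3x^2 - 33x + 35
After multiplying by (x - 4): x^4 - 7x^3 - 21x^2 + 167x - 140

x^4 - 7x^3 - 21x^2 + 167x - 140


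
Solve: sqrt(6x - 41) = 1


Square both sides: 6x - 41 = 1^2 = 1
6x = 1 + 41 = 42
x = 7
Check: sqrt(6*7 - 41) = sqrt(1) = 1 ✓

x = 7


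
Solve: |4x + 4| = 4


An absolute value equation |expr| = 4 gives two cases:
Case 1: 4x + 4 = 4
  4x = 0, so x = 0
Case 2: 4x + 4 = -4
  4x = -8, so x = -2

x = -2, x = 0


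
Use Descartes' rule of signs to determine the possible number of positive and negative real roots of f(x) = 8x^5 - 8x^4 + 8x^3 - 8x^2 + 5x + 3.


Descartes' rule of signs:

For positive roots, count sign changes in f(x) = 8x^5 - 8x^4 + 8x^3 - 8x^2 + 5x + 3:
Signs of coefficients: +, -, +, -, +, +
Number of sign changes: 4
Possible positive real roots: 4, 2, 0

For negative roots, examine f(-x) = -8x^5 - 8x^4 - 8x^3 - 8x^2 - 5x + 3:
Signs of coefficients: -, -, -, -, -, +
Number of sign changes: 1
Possible negative real roots: 1

Positive roots: 4 or 2 or 0; Negative roots: 1


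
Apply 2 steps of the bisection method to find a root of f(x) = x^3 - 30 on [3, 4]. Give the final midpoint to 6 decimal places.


f(x) = x^3 - 30
f(3) = -3 < 0
f(4) = 34 > 0

Step 1: midpoint = (3.000000 + 4.000000)/2 = 3.500000
  f(3.500000) = 12.875000
  f(mid) > 0, so root is in [3.000000, 3.500000]

Step 2: midpoint = (3.000000 + 3.500000)/2 = 3.250000
  f(3.250000) = 4.328125
  f(mid) > 0, so root is in [3.000000, 3.250000]

midpoint = 3.250000


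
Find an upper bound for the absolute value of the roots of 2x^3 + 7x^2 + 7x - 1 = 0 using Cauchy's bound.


Cauchy's bound: all roots r satisfy |r| <= 1 + max(|a_i/a_n|) for i = 0,...,n-1
where a_n is the leading coefficient.

Coefficients: [2, 7, 7, -1]
Leading coefficient a_n = 2
Ratios |a_i/a_n|: 7/2, 7/2, 1/2
Maximum ratio: 7/2
Cauchy's bound: |r| <= 1 + 7/2 = 9/2

Upper bound = 9/2


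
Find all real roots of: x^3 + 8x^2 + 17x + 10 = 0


Let p(x) = x^3 + 8x^2 + 17x + 10. By the rational root theorem (leading coefficient 1), any rational root is an integer divisor of 10: try ±1, ±2, ... in turn.
Test x = 1: value = 36 ≠ 0.
Test x = -1: value = 0 ✓, so (x + 1) is a factor.
Synthetic division by (x + 1): bring down 1; 1(-1) + 8 = 7; 7(-1) + 17 = 10; 10(-1) + 10 = 0 → quotient x^2 + 7x + 10, remainder 0.
Solve the quadratic x^2 + 7x + 10 = 0: discriminant = 7^2 - 4(1)(10) = 49 - 40 = 9.
sqrt(9) = 3, so x = (-7 ± 3)/2: x = -2 or x = -5.

x = -5, x = -2, x = -1


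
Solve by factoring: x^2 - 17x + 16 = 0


We need two numbers that multiply to 16 and add to -17.
Those numbers are -1 and -16 (since (-1) * (-16) = 16 and (-1) + (-16) = -17).
So x^2 - 17x + 16 = (x - 1)(x - 16) = 0
Setting each factor to zero: x = 1 or x = 16

x = 1, x = 16


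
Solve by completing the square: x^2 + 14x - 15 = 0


Start: x^2 + 14x - 15 = 0
Move constant: x^2 + 14x = 15
Half of 14 is 7, squared is 49
Add 49 to both sides: x^2 + 14x + 49 = 64
(x + 7)^2 = 64
x + 7 = ±8
x = -7 + 8 = 1 or x = -7 - 8 = -15

x = -15, x = 1


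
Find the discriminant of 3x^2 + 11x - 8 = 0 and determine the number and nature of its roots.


For ax^2 + bx + c = 0, discriminant D = b^2 - 4ac
Here a = 3, b = 11, c = -8
D = (11)^2 - 4(3)(-8) = 121 + 96 = 217

D = 217 > 0 but not a perfect square
The equation has 2 distinct real irrational roots.

Discriminant = 217, 2 distinct real irrational roots


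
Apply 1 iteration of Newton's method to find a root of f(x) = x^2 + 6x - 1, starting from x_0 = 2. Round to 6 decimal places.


Newton's method: x_(n+1) = x_n - f(x_n)/f'(x_n)
f(x) = x^2 + 6x - 1
f'(x) = 2x + 6

Iteration 1:
  f(2.000000) = 15.000000
  f'(2.000000) = 10.000000
  x_1 = 2.000000 - (15.000000)/(10.000000) = 0.500000

x_1 = 0.500000


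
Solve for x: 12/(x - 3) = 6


Multiply both sides by (x - 3): 12 = 6(x - 3)
Distribute: 12 = 6x - 18
6x = 12 + 18 = 30
x = 5

x = 5


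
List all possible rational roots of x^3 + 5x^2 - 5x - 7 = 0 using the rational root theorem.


Rational root theorem: possible roots are ±p/q where:
  p divides the constant term (-7): p ∈ {1, 7}
  q divides the leading coefficient (1): q ∈ {1}

All possible rational roots: -7, -1, 1, 7

-7, -1, 1, 7


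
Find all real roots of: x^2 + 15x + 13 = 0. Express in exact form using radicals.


Using the quadratic formula: x = (-b ± sqrt(b^2 - 4ac)) / (2a)
Here a = 1, b = 15, c = 13
Discriminant = b^2 - 4ac = 15^2 - 4(1)(13) = 225 - 52 = 173
Since discriminant = 173 > 0, there are two real roots.
x = (-15 ± sqrt(173)) / 2
Numerically: x ≈ -0.9235 or x ≈ -14.0765

x = (-15 + sqrt(173)) / 2 or x = (-15 - sqrt(173)) / 2


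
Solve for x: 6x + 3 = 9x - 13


Starting with: 6x + 3 = 9x - 13
Move all x terms to left: (6 - 9)x = -13 - 3
Simplify: -3x = -16
Divide both sides by -3: x = 16/3

x = 16/3


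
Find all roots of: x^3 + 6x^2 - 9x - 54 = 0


Let p(x) = x^3 + 6x^2 - 9x - 54. By the rational root theorem (leading coefficient 1), any rational root is an integer divisor of 54: try ±1, ±2, ... in turn.
Test x = 1: value = -56 ≠ 0.
Test x = -1: value = -40 ≠ 0.
Test x = 2: value = -40 ≠ 0.
Test x = -2: value = -20 ≠ 0.
Test x = 3: value = 0 ✓, so (x - 3) is a factor.
Synthetic division by (x - 3): bring down 1; 1(3) + 6 = 9; 9(3) - 9 = 18; 18(3) - 54 = 0 → quotient x^2 + 9x + 18, remainder 0.
Solve the quadratic x^2 + 9x + 18 = 0: discriminant = 9^2 - 4(1)(18) = 81 - 72 = 9.
sqrt(9) = 3, so x = (-9 ± 3)/2: x = -3 or x = -6.
Collecting all roots found:

x = -6, x = -3, x = 3


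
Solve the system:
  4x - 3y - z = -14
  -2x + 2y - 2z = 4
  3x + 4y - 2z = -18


Using Cramer's rule. Expand each determinant along the first row.
D  = 4*[2*(-2) - (-2)*4] - (-3)*[(-2)*(-2) - (-2)*3] + (-1)*[(-2)*4 - 2*3]
  = 4*(4) - (-3)*(10) + (-1)*(-14) = 60
Dx = (-14)*[2*(-2) - (-2)*4] - (-3)*[4*(-2) - (-2)*(-18)] + (-1)*[4*4 - 2*(-18)]
  = (-14)*(4) - (-3)*(-44) + (-1)*(52) = -240
Dy = 4*[4*(-2) - (-2)*(-18)] - (-14)*[(-2)*(-2) - (-2)*3] + (-1)*[(-2)*(-18) - 4*3]
  = 4*(-44) - (-14)*(10) + (-1)*(24) = -60
Dz = 4*[2*(-18) - 4*4] - (-3)*[(-2)*(-18) - 4*3] + (-14)*[(-2)*4 - 2*3]
  = 4*(-52) - (-3)*(24) + (-14)*(-14) = 60
x = Dx/D = -240/60 = -4, y = Dy/D = -60/60 = -1, z = Dz/D = 60/60 = 1
Check eq1: (4)(-4) + (-3)(-1) + (-1)(1) = -14 = -14 ✓
Check eq2: (-2)(-4) + (2)(-1) + (-2)(1) = 4 = 4 ✓
Check eq3: (3)(-4) + (4)(-1) + (-2)(1) = -18 = -18 ✓

x = -4, y = -1, z = 1


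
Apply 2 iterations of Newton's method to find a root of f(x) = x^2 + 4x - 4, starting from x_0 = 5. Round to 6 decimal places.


Newton's method: x_(n+1) = x_n - f(x_n)/f'(x_n)
f(x) = x^2 + 4x - 4
f'(x) = 2x + 4

Iteration 1:
  f(5.000000) = 41.000000
  f'(5.000000) = 14.000000
  x_1 = 5.000000 - (41.000000)/(14.000000) = 2.071429

Iteration 2:
  f(2.071429) = 8.576531
  f'(2.071429) = 8.142857
  x_2 = 2.071429 - (8.576531)/(8.142857) = 1.018170

x_2 = 1.018170


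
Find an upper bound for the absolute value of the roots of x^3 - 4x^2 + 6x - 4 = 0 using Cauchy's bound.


Cauchy's bound: all roots r satisfy |r| <= 1 + max(|a_i/a_n|) for i = 0,...,n-1
where a_n is the leading coefficient.

Coefficients: [1, -4, 6, -4]
Leading coefficient a_n = 1
Ratios |a_i/a_n|: 4, 6, 4
Maximum ratio: 6
Cauchy's bound: |r| <= 1 + 6 = 7

Upper bound = 7


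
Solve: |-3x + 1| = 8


An absolute value equation |expr| = 8 gives two cases:
Case 1: -3x + 1 = 8
  -3x = 7, so x = -7/3
Case 2: -3x + 1 = -8
  -3x = -9, so x = 3

x = -7/3, x = 3


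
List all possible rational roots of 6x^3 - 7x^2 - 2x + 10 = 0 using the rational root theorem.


Rational root theorem: possible roots are ±p/q where:
  p divides the constant term (10): p ∈ {1, 2, 5, 10}
  q divides the leading coefficient (6): q ∈ {1, 2, 3, 6}

All possible rational roots: -10, -5, -10/3, -5/2, -2, -5/3, -1, -5/6, -2/3, -1/2, -1/3, -1/6, 1/6, 1/3, 1/2, 2/3, 5/6, 1, 5/3, 2, 5/2, 10/3, 5, 10

-10, -5, -10/3, -5/2, -2, -5/3, -1, -5/6, -2/3, -1/2, -1/3, -1/6, 1/6, 1/3, 1/2, 2/3, 5/6, 1, 5/3, 2, 5/2, 10/3, 5, 10


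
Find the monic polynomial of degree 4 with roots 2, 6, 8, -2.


A monic polynomial with roots 2, 6, 8, -2 is:
p(x) = (x - 2)(x - 6)(x - 8)(x + 2)
After multiplying by (x - 2): x - 2
After multiplying by (x - 6): x^2 - 8x + 12
After multiplying by (x - 8): x^3 - 16x^2 + 76x - 96
After multiplying by (x + 2): x^4 - 14x^3 + 44x^2 + 56x - 192

x^4 - 14x^3 + 44x^2 + 56x - 192


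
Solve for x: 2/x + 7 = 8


Subtract 7 from both sides: 2/x = 1
Multiply both sides by x: 2 = 1 * x
Divide by 1: x = 2

x = 2


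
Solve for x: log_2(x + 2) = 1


Convert to exponential form: x + 2 = 2^1 = 2
x = 2 - 2 = 0
Check: log_2(0 + 2) = log_2(2) = log_2(2) = 1 ✓

x = 0


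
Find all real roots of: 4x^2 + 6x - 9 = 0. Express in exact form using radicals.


Using the quadratic formula: x = (-b ± sqrt(b^2 - 4ac)) / (2a)
Here a = 4, b = 6, c = -9
Discriminant = b^2 - 4ac = 6^2 - 4(4)(-9) = 36 + 144 = 180
Since discriminant = 180 > 0, there are two real roots.
x = (-6 ± 6*sqrt(5)) / 8
Simplifying: x = (-3 ± 3*sqrt(5)) / 4
Numerically: x ≈ 0.9271 or x ≈ -2.4271

x = (-3 + 3*sqrt(5)) / 4 or x = (-3 - 3*sqrt(5)) / 4


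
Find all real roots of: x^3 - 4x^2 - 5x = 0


The constant term is 0, so x = 0 is a root. Factor out x:
  x(x^2 - 4x - 5) = 0
Solve the quadratic x^2 - 4x - 5 = 0: discriminant = (-4)^2 - 4(1)(-5) = 16 + 20 = 36.
sqrt(36) = 6, so x = (4 ± 6)/2: x = 5 or x = -1.

x = -1, x = 0, x = 5


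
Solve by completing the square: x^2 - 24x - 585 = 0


Start: x^2 - 24x - 585 = 0
Move constant: x^2 - 24x = 585
Half of -24 is -12, squared is 144
Add 144 to both sides: x^2 - 24x + 144 = 729
(x - 12)^2 = 729
x - 12 = ±27
x = 12 + 27 = 39 or x = 12 - 27 = -15

x = -15, x = 39


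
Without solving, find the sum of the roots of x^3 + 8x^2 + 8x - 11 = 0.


By Vieta's formulas for x^3 + bx^2 + cx + d = 0:
  r1 + r2 + r3 = -b/a = -8
  r1*r2 + r1*r3 + r2*r3 = c/a = 8
  r1*r2*r3 = -d/a = 11


Sum = -8


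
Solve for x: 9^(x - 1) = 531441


Express both sides with the same base.
531441 = 9^6
Since the bases match, equate exponents: x - 1 = 6
So x = 6 - (-1) = 7

x = 7


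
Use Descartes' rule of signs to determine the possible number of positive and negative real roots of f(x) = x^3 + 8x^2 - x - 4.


Descartes' rule of signs:

For positive roots, count sign changes in f(x) = x^3 + 8x^2 - x - 4:
Signs of coefficients: +, +, -, -
Number of sign changes: 1
Possible positive real roots: 1

For negative roots, examine f(-x) = -x^3 + 8x^2 + x - 4:
Signs of coefficients: -, +, +, -
Number of sign changes: 2
Possible negative real roots: 2, 0

Positive roots: 1; Negative roots: 2 or 0


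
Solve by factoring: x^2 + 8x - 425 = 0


We need two numbers that multiply to -425 and add to 8.
Those numbers are -17 and 25 (since (-17) * 25 = -425 and (-17) + 25 = 8).
So x^2 + 8x - 425 = (x - 17)(x + 25) = 0
Setting each factor to zero: x = 17 or x = -25

x = -25, x = 17


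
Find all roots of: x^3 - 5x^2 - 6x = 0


The constant term is 0, so x = 0 is a root. Factor out x:
  x^2 - 5x - 6 = 0
Solve the quadratic x^2 - 5x - 6 = 0: discriminant = (-5)^2 - 4(1)(-6) = 25 + 24 = 49.
sqrt(49) = 7, so x = (5 ± 7)/2: x = 6 or x = -1.
Collecting all roots found:

x = -1, x = 0, x = 6


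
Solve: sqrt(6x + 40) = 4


Square both sides: 6x + 40 = 4^2 = 16
6x = 16 - 40 = -24
x = -4
Check: sqrt(6*(-4) + 40) = sqrt(16) = 4 ✓

x = -4


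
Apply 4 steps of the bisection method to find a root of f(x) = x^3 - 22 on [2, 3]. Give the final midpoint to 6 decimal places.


f(x) = x^3 - 22
f(2) = -14 < 0
f(3) = 5 > 0

Step 1: midpoint = (2.000000 + 3.000000)/2 = 2.500000
  f(2.500000) = -6.375000
  f(mid) < 0, so root is in [2.500000, 3.000000]

Step 2: midpoint = (2.500000 + 3.000000)/2 = 2.750000
  f(2.750000) = -1.203125
  f(mid) < 0, so root is in [2.750000, 3.000000]

Step 3: midpoint = (2.750000 + 3.000000)/2 = 2.875000
  f(2.875000) = 1.763672
  f(mid) > 0, so root is in [2.750000, 2.875000]

Step 4: midpoint = (2.750000 + 2.875000)/2 = 2.812500
  f(2.812500) = 0.247314
  f(mid) > 0, so root is in [2.750000, 2.812500]

midpoint = 2.812500


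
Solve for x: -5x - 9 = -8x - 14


Starting with: -5x - 9 = -8x - 14
Move all x terms to left: (-5 + 8)x = -14 + 9
Simplify: 3x = -5
Divide both sides by 3: x = -5/3

x = -5/3


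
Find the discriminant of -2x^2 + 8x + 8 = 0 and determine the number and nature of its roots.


For ax^2 + bx + c = 0, discriminant D = b^2 - 4ac
Here a = -2, b = 8, c = 8
D = (8)^2 - 4(-2)(8) = 64 + 64 = 128

D = 128 > 0 but not a perfect square
The equation has 2 distinct real irrational roots.

Discriminant = 128, 2 distinct real irrational roots


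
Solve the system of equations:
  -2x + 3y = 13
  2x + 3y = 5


Using Cramer's rule:
Determinant D = (-2)(3) - (2)(3) = -6 - 6 = -12
Dx = (13)(3) - (5)(3) = 39 - 15 = 24
Dy = (-2)(5) - (2)(13) = -10 - 26 = -36
x = Dx/D = 24/-12 = -2
y = Dy/D = -36/-12 = 3

x = -2, y = 3


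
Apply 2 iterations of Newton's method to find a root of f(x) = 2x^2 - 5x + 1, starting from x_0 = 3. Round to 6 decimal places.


Newton's method: x_(n+1) = x_n - f(x_n)/f'(x_n)
f(x) = 2x^2 - 5x + 1
f'(x) = 4x - 5

Iteration 1:
  f(3.000000) = 4.000000
  f'(3.000000) = 7.000000
  x_1 = 3.000000 - (4.000000)/(7.000000) = 2.428571

Iteration 2:
  f(2.428571) = 0.653061
  f'(2.428571) = 4.714286
  x_2 = 2.428571 - (0.653061)/(4.714286) = 2.290043

x_2 = 2.290043


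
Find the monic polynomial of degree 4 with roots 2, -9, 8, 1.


A monic polynomial with roots 2, -9, 8, 1 is:
p(x) = (x - 2)(x + 9)(x - 8)(x - 1)
After multiplying by (x - 2): x - 2
After multiplying by (x + 9): x^2 + 7x - 18
After multiplying by (x - 8): x^3 - x^2 - 74x + 144
After multiplying by (x - 1): x^4 - 2x^3 - 73x^2 + 218x - 144

x^4 - 2x^3 - 73x^2 + 218x - 144


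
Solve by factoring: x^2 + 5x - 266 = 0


We need two numbers that multiply to -266 and add to 5.
Those numbers are 19 and -14 (since 19 * (-14) = -266 and 19 + (-14) = 5).
So x^2 + 5x - 266 = (x + 19)(x - 14) = 0
Setting each factor to zero: x = -19 or x = 14

x = -19, x = 14


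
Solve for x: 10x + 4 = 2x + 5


Starting with: 10x + 4 = 2x + 5
Move all x terms to left: (10 - 2)x = 5 - 4
Simplify: 8x = 1
Divide both sides by 8: x = 1/8

x = 1/8


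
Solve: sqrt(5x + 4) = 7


Square both sides: 5x + 4 = 7^2 = 49
5x = 49 - 4 = 45
x = 9
Check: sqrt(5*9 + 4) = sqrt(49) = 7 ✓

x = 9


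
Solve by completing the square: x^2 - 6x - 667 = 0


Start: x^2 - 6x - 667 = 0
Move constant: x^2 - 6x = 667
Half of -6 is -3, squared is 9
Add 9 to both sides: x^2 - 6x + 9 = 676
(x - 3)^2 = 676
x - 3 = ±26
x = 3 + 26 = 29 or x = 3 - 26 = -23

x = -23, x = 29


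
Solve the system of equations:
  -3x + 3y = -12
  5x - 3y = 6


Using Cramer's rule:
Determinant D = (-3)(-3) - (5)(3) = 9 - 15 = -6
Dx = (-12)(-3) - (6)(3) = 36 - 18 = 18
Dy = (-3)(6) - (5)(-12) = -18 + 60 = 42
x = Dx/D = 18/-6 = -3
y = Dy/D = 42/-6 = -7

x = -3, y = -7


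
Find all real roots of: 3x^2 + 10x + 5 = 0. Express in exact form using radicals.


Using the quadratic formula: x = (-b ± sqrt(b^2 - 4ac)) / (2a)
Here a = 3, b = 10, c = 5
Discriminant = b^2 - 4ac = 10^2 - 4(3)(5) = 100 - 60 = 40
Since discriminant = 40 > 0, there are two real roots.
x = (-10 ± 2*sqrt(10)) / 6
Simplifying: x = (-5 ± sqrt(10)) / 3
Numerically: x ≈ -0.6126 or x ≈ -2.7208

x = (-5 + sqrt(10)) / 3 or x = (-5 - sqrt(10)) / 3


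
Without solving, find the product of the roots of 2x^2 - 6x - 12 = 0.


By Vieta's formulas for ax^2 + bx + c = 0:
  Sum of roots = -b/a
  Product of roots = c/a

Here a = 2, b = -6, c = -12
Sum = -(-6)/2 = 3
Product = -12/2 = -6

Product = -6


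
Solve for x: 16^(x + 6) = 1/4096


Express both sides with the same base.
1/4096 = 16^(-3)
Since the bases match, equate exponents: x + 6 = -3
So x = -3 - (6) = -9

x = -9


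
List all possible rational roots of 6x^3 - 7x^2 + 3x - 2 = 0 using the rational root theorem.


Rational root theorem: possible roots are ±p/q where:
  p divides the constant term (-2): p ∈ {1, 2}
  q divides the leading coefficient (6): q ∈ {1, 2, 3, 6}

All possible rational roots: -2, -1, -2/3, -1/2, -1/3, -1/6, 1/6, 1/3, 1/2, 2/3, 1, 2

-2, -1, -2/3, -1/2, -1/3, -1/6, 1/6, 1/3, 1/2, 2/3, 1, 2


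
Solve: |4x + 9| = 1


An absolute value equation |expr| = 1 gives two cases:
Case 1: 4x + 9 = 1
  4x = -8, so x = -2
Case 2: 4x + 9 = -1
  4x = -10, so x = -5/2

x = -5/2, x = -2


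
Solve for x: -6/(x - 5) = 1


Multiply both sides by (x - 5): -6 = 1(x - 5)
Distribute: -6 = x - 5
x = -6 + 5 = -1
x = -1

x = -1


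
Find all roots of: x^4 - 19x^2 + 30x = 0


The constant term is 0, so x = 0 is a root. Factor out x:
  x^3 - 19x + 30 = 0
Let p(x) = x^3 - 19x + 30. By the rational root theorem (leading coefficient 1), any rational root is an integer divisor of 30: try ±1, ±2, ... in turn.
Test x = 1: value = 12 ≠ 0.
Test x = -1: value = 48 ≠ 0.
Test x = 2: value = 0 ✓, so (x - 2) is a factor.
Synthetic division by (x - 2): bring down 1; 1(2) + 0 = 2; 2(2) - 19 = -15; (-15)(2) + 30 = 0 → quotient x^2 + 2x - 15, remainder 0.
Solve the quadratic x^2 + 2x - 15 = 0: discriminant = 2^2 - 4(1)(-15) = 4 + 60 = 64.
sqrt(64) = 8, so x = (-2 ± 8)/2: x = 3 or x = -5.
Collecting all roots found:

x = -5, x = 0, x = 2, x = 3


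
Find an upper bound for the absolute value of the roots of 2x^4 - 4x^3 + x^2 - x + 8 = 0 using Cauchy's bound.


Cauchy's bound: all roots r satisfy |r| <= 1 + max(|a_i/a_n|) for i = 0,...,n-1
where a_n is the leading coefficient.

Coefficients: [2, -4, 1, -1, 8]
Leading coefficient a_n = 2
Ratios |a_i/a_n|: 2, 1/2, 1/2, 4
Maximum ratio: 4
Cauchy's bound: |r| <= 1 + 4 = 5

Upper bound = 5


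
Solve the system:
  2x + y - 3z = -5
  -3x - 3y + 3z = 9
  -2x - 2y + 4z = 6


Using Cramer's rule. Expand each determinant along the first row.
D  = 2*[(-3)*4 - 3*(-2)] - 1*[(-3)*4 - 3*(-2)] + (-3)*[(-3)*(-2) - (-3)*(-2)]
  = 2*(-6) - 1*(-6) + (-3)*(0) = -6
Dx = (-5)*[(-3)*4 - 3*(-2)] - 1*[9*4 - 3*6] + (-3)*[9*(-2) - (-3)*6]
  = (-5)*(-6) - 1*(18) + (-3)*(0) = 12
Dy = 2*[9*4 - 3*6] - (-5)*[(-3)*4 - 3*(-2)] + (-3)*[(-3)*6 - 9*(-2)]
  = 2*(18) - (-5)*(-6) + (-3)*(0) = 6
Dz = 2*[(-3)*6 - 9*(-2)] - 1*[(-3)*6 - 9*(-2)] + (-5)*[(-3)*(-2) - (-3)*(-2)]
  = 2*(0) - 1*(0) + (-5)*(0) = 0
x = Dx/D = 12/-6 = -2, y = Dy/D = 6/-6 = -1, z = Dz/D = 0/-6 = 0
Check eq1: (2)(-2) + (1)(-1) + (-3)(0) = -5 = -5 ✓
Check eq2: (-3)(-2) + (-3)(-1) + (3)(0) = 9 = 9 ✓
Check eq3: (-2)(-2) + (-2)(-1) + (4)(0) = 6 = 6 ✓

x = -2, y = -1, z = 0


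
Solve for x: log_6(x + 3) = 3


Convert to exponential form: x + 3 = 6^3 = 216
x = 216 - 3 = 213
Check: log_6(213 + 3) = log_6(216) = log_6(216) = 3 ✓

x = 213


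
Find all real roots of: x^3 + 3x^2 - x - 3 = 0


Let p(x) = x^3 + 3x^2 - x - 3. By the rational root theorem (leading coefficient 1), any rational root is an integer divisor of 3: try ±1, ±2, ... in turn.
Test x = 1: value = 0 ✓, so (x - 1) is a factor.
Synthetic division by (x - 1): bring down 1; 1(1) + 3 = 4; 4(1) - 1 = 3; 3(1) - 3 = 0 → quotient x^2 + 4x + 3, remainder 0.
Solve the quadratic x^2 + 4x + 3 = 0: discriminant = 4^2 - 4(1)(3) = 16 - 12 = 4.
sqrt(4) = 2, so x = (-4 ± 2)/2: x = -1 or x = -3.

x = -3, x = -1, x = 1


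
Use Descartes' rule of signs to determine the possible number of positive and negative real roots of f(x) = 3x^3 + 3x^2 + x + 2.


Descartes' rule of signs:

For positive roots, count sign changes in f(x) = 3x^3 + 3x^2 + x + 2:
Signs of coefficients: +, +, +, +
Number of sign changes: 0
Possible positive real roots: 0

For negative roots, examine f(-x) = -3x^3 + 3x^2 - x + 2:
Signs of coefficients: -, +, -, +
Number of sign changes: 3
Possible negative real roots: 3, 1

Positive roots: 0; Negative roots: 3 or 1


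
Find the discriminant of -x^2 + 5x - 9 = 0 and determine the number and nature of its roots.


For ax^2 + bx + c = 0, discriminant D = b^2 - 4ac
Here a = -1, b = 5, c = -9
D = (5)^2 - 4(-1)(-9) = 25 - 36 = -11

D = -11 < 0
The equation has no real roots (2 complex conjugate roots).

Discriminant = -11, no real roots (2 complex conjugate roots)


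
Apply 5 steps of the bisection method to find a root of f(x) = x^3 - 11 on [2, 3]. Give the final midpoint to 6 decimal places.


f(x) = x^3 - 11
f(2) = -3 < 0
f(3) = 16 > 0

Step 1: midpoint = (2.000000 + 3.000000)/2 = 2.500000
  f(2.500000) = 4.625000
  f(mid) > 0, so root is in [2.000000, 2.500000]

Step 2: midpoint = (2.000000 + 2.500000)/2 = 2.250000
  f(2.250000) = 0.390625
  f(mid) > 0, so root is in [2.000000, 2.250000]

Step 3: midpoint = (2.000000 + 2.250000)/2 = 2.125000
  f(2.125000) = -1.404297
  f(mid) < 0, so root is in [2.125000, 2.250000]

Step 4: midpoint = (2.125000 + 2.250000)/2 = 2.187500
  f(2.187500) = -0.532471
  f(mid) < 0, so root is in [2.187500, 2.250000]

Step 5: midpoint = (2.187500 + 2.250000)/2 = 2.218750
  f(2.218750) = -0.077423
  f(mid) < 0, so root is in [2.218750, 2.250000]

midpoint = 2.218750


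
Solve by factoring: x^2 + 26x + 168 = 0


We need two numbers that multiply to 168 and add to 26.
Those numbers are 14 and 12 (since 14 * 12 = 168 and 14 + 12 = 26).
So x^2 + 26x + 168 = (x + 14)(x + 12) = 0
Setting each factor to zero: x = -14 or x = -12

x = -14, x = -12


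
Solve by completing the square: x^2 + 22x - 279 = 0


Start: x^2 + 22x - 279 = 0
Move constant: x^2 + 22x = 279
Half of 22 is 11, squared is 121
Add 121 to both sides: x^2 + 22x + 121 = 400
(x + 11)^2 = 400
x + 11 = ±20
x = -11 + 20 = 9 or x = -11 - 20 = -31

x = -31, x = 9


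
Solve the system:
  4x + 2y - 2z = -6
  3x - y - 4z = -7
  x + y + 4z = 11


Using Cramer's rule. Expand each determinant along the first row.
D  = 4*[(-1)*4 - (-4)*1] - 2*[3*4 - (-4)*1] + (-2)*[3*1 - (-1)*1]
  = 4*(0) - 2*(16) + (-2)*(4) = -40
Dx = (-6)*[(-1)*4 - (-4)*1] - 2*[(-7)*4 - (-4)*11] + (-2)*[(-7)*1 - (-1)*11]
  = (-6)*(0) - 2*(16) + (-2)*(4) = -40
Dy = 4*[(-7)*4 - (-4)*11] - (-6)*[3*4 - (-4)*1] + (-2)*[3*11 - (-7)*1]
  = 4*(16) - (-6)*(16) + (-2)*(40) = 80
Dz = 4*[(-1)*11 - (-7)*1] - 2*[3*11 - (-7)*1] + (-6)*[3*1 - (-1)*1]
  = 4*(-4) - 2*(40) + (-6)*(4) = -120
x = Dx/D = -40/-40 = 1, y = Dy/D = 80/-40 = -2, z = Dz/D = -120/-40 = 3
Check eq1: (4)(1) + (2)(-2) + (-2)(3) = -6 = -6 ✓
Check eq2: (3)(1) + (-1)(-2) + (-4)(3) = -7 = -7 ✓
Check eq3: (1)(1) + (1)(-2) + (4)(3) = 11 = 11 ✓

x = 1, y = -2, z = 3


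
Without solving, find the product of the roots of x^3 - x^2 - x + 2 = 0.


By Vieta's formulas for x^3 + bx^2 + cx + d = 0:
  r1 + r2 + r3 = -b/a = 1
  r1*r2 + r1*r3 + r2*r3 = c/a = -1
  r1*r2*r3 = -d/a = -2


Product = -2


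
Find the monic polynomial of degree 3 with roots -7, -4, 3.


A monic polynomial with roots -7, -4, 3 is:
p(x) = (x + 7)(x + 4)(x - 3)
After multiplying by (x + 7): x + 7
After multiplying by (x + 4): x^2 + 11x + 28
After multiplying by (x - 3): x^3 + 8x^2 - 5x - 84

x^3 + 8x^2 - 5x - 84


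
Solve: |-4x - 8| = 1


An absolute value equation |expr| = 1 gives two cases:
Case 1: -4x - 8 = 1
  -4x = 9, so x = -9/4
Case 2: -4x - 8 = -1
  -4x = 7, so x = -7/4

x = -9/4, x = -7/4


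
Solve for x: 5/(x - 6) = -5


Multiply both sides by (x - 6): 5 = -5(x - 6)
Distribute: 5 = -5x + 30
-5x = 5 - 30 = -25
x = 5

x = 5


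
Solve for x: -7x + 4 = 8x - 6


Starting with: -7x + 4 = 8x - 6
Move all x terms to left: (-7 - 8)x = -6 - 4
Simplify: -15x = -10
Divide both sides by -15: x = 2/3

x = 2/3


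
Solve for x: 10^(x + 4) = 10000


Express both sides with the same base.
10000 = 10^4
Since the bases match, equate exponents: x + 4 = 4
So x = 4 - (4) = 0

x = 0


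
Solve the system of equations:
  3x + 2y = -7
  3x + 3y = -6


Using Cramer's rule:
Determinant D = (3)(3) - (3)(2) = 9 - 6 = 3
Dx = (-7)(3) - (-6)(2) = -21 + 12 = -9
Dy = (3)(-6) - (3)(-7) = -18 + 21 = 3
x = Dx/D = -9/3 = -3
y = Dy/D = 3/3 = 1

x = -3, y = 1


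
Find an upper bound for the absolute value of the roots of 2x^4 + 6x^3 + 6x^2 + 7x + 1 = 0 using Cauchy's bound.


Cauchy's bound: all roots r satisfy |r| <= 1 + max(|a_i/a_n|) for i = 0,...,n-1
where a_n is the leading coefficient.

Coefficients: [2, 6, 6, 7, 1]
Leading coefficient a_n = 2
Ratios |a_i/a_n|: 3, 3, 7/2, 1/2
Maximum ratio: 7/2
Cauchy's bound: |r| <= 1 + 7/2 = 9/2

Upper bound = 9/2


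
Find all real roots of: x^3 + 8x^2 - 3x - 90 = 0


Let p(x) = x^3 + 8x^2 - 3x - 90. By the rational root theorem (leading coefficient 1), any rational root is an integer divisor of 90: try ±1, ±2, ... in turn.
Test x = 1: value = -84 ≠ 0.
Test x = -1: value = -80 ≠ 0.
Test x = 2: value = -56 ≠ 0.
Test x = -2: value = -60 ≠ 0.
Test x = 3: value = 0 ✓, so (x - 3) is a factor.
Synthetic division by (x - 3): bring down 1; 1(3) + 8 = 11; 11(3) - 3 = 30; 30(3) - 90 = 0 → quotient x^2 + 11x + 30, remainder 0.
Solve the quadratic x^2 + 11x + 30 = 0: discriminant = 11^2 - 4(1)(30) = 121 - 120 = 1.
sqrt(1) = 1, so x = (-11 ± 1)/2: x = -5 or x = -6.

x = -6, x = -5, x = 3


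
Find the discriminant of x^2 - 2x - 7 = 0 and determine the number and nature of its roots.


For ax^2 + bx + c = 0, discriminant D = b^2 - 4ac
Here a = 1, b = -2, c = -7
D = (-2)^2 - 4(1)(-7) = 4 + 28 = 32

D = 32 > 0 but not a perfect square
The equation has 2 distinct real irrational roots.

Discriminant = 32, 2 distinct real irrational roots


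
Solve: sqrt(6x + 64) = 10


Square both sides: 6x + 64 = 10^2 = 100
6x = 100 - 64 = 36
x = 6
Check: sqrt(6*6 + 64) = sqrt(100) = 10 ✓

x = 6


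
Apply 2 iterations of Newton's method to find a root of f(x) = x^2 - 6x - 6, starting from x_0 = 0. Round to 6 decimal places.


Newton's method: x_(n+1) = x_n - f(x_n)/f'(x_n)
f(x) = x^2 - 6x - 6
f'(x) = 2x - 6

Iteration 1:
  f(0.000000) = -6.000000
  f'(0.000000) = -6.000000
  x_1 = 0.000000 - (-6.000000)/(-6.000000) = -1.000000

Iteration 2:
  f(-1.000000) = 1.000000
  f'(-1.000000) = -8.000000
  x_2 = -1.000000 - (1.000000)/(-8.000000) = -0.875000

x_2 = -0.875000


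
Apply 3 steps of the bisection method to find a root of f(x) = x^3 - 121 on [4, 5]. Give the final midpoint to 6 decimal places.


f(x) = x^3 - 121
f(4) = -57 < 0
f(5) = 4 > 0

Step 1: midpoint = (4.000000 + 5.000000)/2 = 4.500000
  f(4.500000) = -29.875000
  f(mid) < 0, so root is in [4.500000, 5.000000]

Step 2: midpoint = (4.500000 + 5.000000)/2 = 4.750000
  f(4.750000) = -13.828125
  f(mid) < 0, so root is in [4.750000, 5.000000]

Step 3: midpoint = (4.750000 + 5.000000)/2 = 4.875000
  f(4.875000) = -5.142578
  f(mid) < 0, so root is in [4.875000, 5.000000]

midpoint = 4.875000


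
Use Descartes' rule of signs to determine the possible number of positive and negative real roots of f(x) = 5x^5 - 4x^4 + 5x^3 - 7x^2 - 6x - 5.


Descartes' rule of signs:

For positive roots, count sign changes in f(x) = 5x^5 - 4x^4 + 5x^3 - 7x^2 - 6x - 5:
Signs of coefficients: +, -, +, -, -, -
Number of sign changes: 3
Possible positive real roots: 3, 1

For negative roots, examine f(-x) = -5x^5 - 4x^4 - 5x^3 - 7x^2 + 6x - 5:
Signs of coefficients: -, -, -, -, +, -
Number of sign changes: 2
Possible negative real roots: 2, 0

Positive roots: 3 or 1; Negative roots: 2 or 0


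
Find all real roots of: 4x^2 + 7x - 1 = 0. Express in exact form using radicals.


Using the quadratic formula: x = (-b ± sqrt(b^2 - 4ac)) / (2a)
Here a = 4, b = 7, c = -1
Discriminant = b^2 - 4ac = 7^2 - 4(4)(-1) = 49 + 16 = 65
Since discriminant = 65 > 0, there are two real roots.
x = (-7 ± sqrt(65)) / 8
Numerically: x ≈ 0.1328 or x ≈ -1.8828

x = (-7 + sqrt(65)) / 8 or x = (-7 - sqrt(65)) / 8


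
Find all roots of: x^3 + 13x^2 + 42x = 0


The constant term is 0, so x = 0 is a root. Factor out x:
  x^2 + 13x + 42 = 0
Solve the quadratic x^2 + 13x + 42 = 0: discriminant = 13^2 - 4(1)(42) = 169 - 168 = 1.
sqrt(1) = 1, so x = (-13 ± 1)/2: x = -6 or x = -7.
Collecting all roots found:

x = -7, x = -6, x = 0


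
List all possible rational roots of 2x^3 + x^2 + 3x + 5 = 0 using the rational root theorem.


Rational root theorem: possible roots are ±p/q where:
  p divides the constant term (5): p ∈ {1, 5}
  q divides the leading coefficient (2): q ∈ {1, 2}

All possible rational roots: -5, -5/2, -1, -1/2, 1/2, 1, 5/2, 5

-5, -5/2, -1, -1/2, 1/2, 1, 5/2, 5


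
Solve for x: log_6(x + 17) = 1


Convert to exponential form: x + 17 = 6^1 = 6
x = 6 - 17 = -11
Check: log_6(-11 + 17) = log_6(6) = log_6(6) = 1 ✓

x = -11


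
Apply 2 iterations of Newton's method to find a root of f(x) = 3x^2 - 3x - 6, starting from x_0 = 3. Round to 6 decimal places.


Newton's method: x_(n+1) = x_n - f(x_n)/f'(x_n)
f(x) = 3x^2 - 3x - 6
f'(x) = 6x - 3

Iteration 1:
  f(3.000000) = 12.000000
  f'(3.000000) = 15.000000
  x_1 = 3.000000 - (12.000000)/(15.000000) = 2.200000

Iteration 2:
  f(2.200000) = 1.920000
  f'(2.200000) = 10.200000
  x_2 = 2.200000 - (1.920000)/(10.200000) = 2.011765

x_2 = 2.011765


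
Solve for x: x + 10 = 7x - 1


Starting with: x + 10 = 7x - 1
Move all x terms to left: (1 - 7)x = -1 - 10
Simplify: -6x = -11
Divide both sides by -6: x = 11/6

x = 11/6


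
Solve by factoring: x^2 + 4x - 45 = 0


We need two numbers that multiply to -45 and add to 4.
Those numbers are 9 and -5 (since 9 * (-5) = -45 and 9 + (-5) = 4).
So x^2 + 4x - 45 = (x + 9)(x - 5) = 0
Setting each factor to zero: x = -9 or x = 5

x = -9, x = 5


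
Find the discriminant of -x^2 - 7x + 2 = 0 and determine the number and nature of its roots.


For ax^2 + bx + c = 0, discriminant D = b^2 - 4ac
Here a = -1, b = -7, c = 2
D = (-7)^2 - 4(-1)(2) = 49 + 8 = 57

D = 57 > 0 but not a perfect square
The equation has 2 distinct real irrational roots.

Discriminant = 57, 2 distinct real irrational roots


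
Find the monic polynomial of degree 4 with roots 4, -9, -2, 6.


A monic polynomial with roots 4, -9, -2, 6 is:
p(x) = (x - 4)(x + 9)(x + 2)(x - 6)
After multiplying by (x - 4): x - 4
After multiplying by (x + 9): x^2 + 5x - 36
After multiplying by (x + 2): x^3 + 7x^2 - 26x - 72
After multiplying by (x - 6): x^4 + x^3 - 68x^2 + 84x + 432

x^4 + x^3 - 68x^2 + 84x + 432


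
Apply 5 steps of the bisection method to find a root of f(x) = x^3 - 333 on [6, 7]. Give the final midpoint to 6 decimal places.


f(x) = x^3 - 333
f(6) = -117 < 0
f(7) = 10 > 0

Step 1: midpoint = (6.000000 + 7.000000)/2 = 6.500000
  f(6.500000) = -58.375000
  f(mid) < 0, so root is in [6.500000, 7.000000]

Step 2: midpoint = (6.500000 + 7.000000)/2 = 6.750000
  f(6.750000) = -25.453125
  f(mid) < 0, so root is in [6.750000, 7.000000]

Step 3: midpoint = (6.750000 + 7.000000)/2 = 6.875000
  f(6.875000) = -8.048828
  f(mid) < 0, so root is in [6.875000, 7.000000]

Step 4: midpoint = (6.875000 + 7.000000)/2 = 6.937500
  f(6.937500) = 0.894287
  f(mid) > 0, so root is in [6.875000, 6.937500]

Step 5: midpoint = (6.875000 + 6.937500)/2 = 6.906250
  f(6.906250) = -3.597504
  f(mid) < 0, so root is in [6.906250, 6.937500]

midpoint = 6.906250


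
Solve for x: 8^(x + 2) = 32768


Express both sides with the same base.
32768 = 8^5
Since the bases match, equate exponents: x + 2 = 5
So x = 5 - (2) = 3

x = 3


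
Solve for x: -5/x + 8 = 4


Subtract 8 from both sides: -5/x = -4
Multiply both sides by x: -5 = -4 * x
Divide by -4: x = 5/4

x = 5/4


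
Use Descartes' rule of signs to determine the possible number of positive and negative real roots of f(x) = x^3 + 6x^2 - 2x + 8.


Descartes' rule of signs:

For positive roots, count sign changes in f(x) = x^3 + 6x^2 - 2x + 8:
Signs of coefficients: +, +, -, +
Number of sign changes: 2
Possible positive real roots: 2, 0

For negative roots, examine f(-x) = -x^3 + 6x^2 + 2x + 8:
Signs of coefficients: -, +, +, +
Number of sign changes: 1
Possible negative real roots: 1

Positive roots: 2 or 0; Negative roots: 1


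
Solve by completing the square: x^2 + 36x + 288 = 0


Start: x^2 + 36x + 288 = 0
Move constant: x^2 + 36x = -288
Half of 36 is 18, squared is 324
Add 324 to both sides: x^2 + 36x + 324 = 36
(x + 18)^2 = 36
x + 18 = ±6
x = -18 + 6 = -12 or x = -18 - 6 = -24

x = -24, x = -12


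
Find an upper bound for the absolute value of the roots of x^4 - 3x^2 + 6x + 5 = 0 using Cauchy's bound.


Cauchy's bound: all roots r satisfy |r| <= 1 + max(|a_i/a_n|) for i = 0,...,n-1
where a_n is the leading coefficient.

Coefficients: [1, 0, -3, 6, 5]
Leading coefficient a_n = 1
Ratios |a_i/a_n|: 0, 3, 6, 5
Maximum ratio: 6
Cauchy's bound: |r| <= 1 + 6 = 7

Upper bound = 7


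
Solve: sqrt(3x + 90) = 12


Square both sides: 3x + 90 = 12^2 = 144
3x = 144 - 90 = 54
x = 18
Check: sqrt(3*18 + 90) = sqrt(144) = 12 ✓

x = 18


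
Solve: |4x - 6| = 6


An absolute value equation |expr| = 6 gives two cases:
Case 1: 4x - 6 = 6
  4x = 12, so x = 3
Case 2: 4x - 6 = -6
  4x = 0, so x = 0

x = 0, x = 3


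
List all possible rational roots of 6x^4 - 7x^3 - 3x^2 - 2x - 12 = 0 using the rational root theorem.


Rational root theorem: possible roots are ±p/q where:
  p divides the constant term (-12): p ∈ {1, 2, 3, 4, 6, 12}
  q divides the leading coefficient (6): q ∈ {1, 2, 3, 6}

All possible rational roots: -12, -6, -4, -3, -2, -3/2, -4/3, -1, -2/3, -1/2, -1/3, -1/6, 1/6, 1/3, 1/2, 2/3, 1, 4/3, 3/2, 2, 3, 4, 6, 12

-12, -6, -4, -3, -2, -3/2, -4/3, -1, -2/3, -1/2, -1/3, -1/6, 1/6, 1/3, 1/2, 2/3, 1, 4/3, 3/2, 2, 3, 4, 6, 12


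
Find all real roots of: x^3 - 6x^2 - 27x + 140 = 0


Let p(x) = x^3 - 6x^2 - 27x + 140. By the rational root theorem (leading coefficient 1), any rational root is an integer divisor of 140: try ±1, ±2, ... in turn.
Test x = 1: value = 108 ≠ 0.
Test x = -1: value = 160 ≠ 0.
Test x = 2: value = 70 ≠ 0.
Test x = -2: value = 162 ≠ 0.
Test x = 4: value = 0 ✓, so (x - 4) is a factor.
Synthetic division by (x - 4): bring down 1; 1(4) - 6 = -2; (-2)(4) - 27 = -35; (-35)(4) + 140 = 0 → quotient x^2 - 2x - 35, remainder 0.
Solve the quadratic x^2 - 2x - 35 = 0: discriminant = (-2)^2 - 4(1)(-35) = 4 + 140 = 144.
sqrt(144) = 12, so x = (2 ± 12)/2: x = 7 or x = -5.

x = -5, x = 4, x = 7


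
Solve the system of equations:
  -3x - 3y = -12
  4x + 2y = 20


Using Cramer's rule:
Determinant D = (-3)(2) - (4)(-3) = -6 + 12 = 6
Dx = (-12)(2) - (20)(-3) = -24 + 60 = 36
Dy = (-3)(20) - (4)(-12) = -60 + 48 = -12
x = Dx/D = 36/6 = 6
y = Dy/D = -12/6 = -2

x = 6, y = -2


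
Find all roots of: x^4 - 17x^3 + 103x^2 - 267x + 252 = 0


Let p(x) = x^4 - 17x^3 + 103x^2 - 267x + 252. By the rational root theorem (leading coefficient 1), any rational root is an integer divisor of 252: try ±1, ±2, ... in turn.
Test x = 1: value = 72 ≠ 0.
Test x = -1: value = 640 ≠ 0.
Test x = 2: value = 10 ≠ 0.
Test x = -2: value = 1350 ≠ 0.
Test x = 3: value = 0 ✓, so (x - 3) is a factor.
Synthetic division by (x - 3): bring down 1; 1(3) - 17 = -14; (-14)(3) + 103 = 61; 61(3) - 267 = -84; (-84)(3) + 252 = 0 → quotient x^3 - 14x^2 + 61x - 84, remainder 0.
Continue with the quotient x^3 - 14x^2 + 61x - 84 (candidates must divide 84; re-test x = 3 first in case it repeats).
Test x = 3: value = 0 ✓, so (x - 3) is a factor.
Synthetic division by (x - 3): bring down 1; 1(3) - 14 = -11; (-11)(3) + 61 = 28; 28(3) - 84 = 0 → quotient x^2 - 11x + 28, remainder 0.
Solve the quadratic x^2 - 11x + 28 = 0: discriminant = (-11)^2 - 4(1)(28) = 121 - 112 = 9.
sqrt(9) = 3, so x = (11 ± 3)/2: x = 7 or x = 4.
Collecting all roots found:

x = 3 (multiplicity 2), x = 4, x = 7


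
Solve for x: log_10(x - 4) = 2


Convert to exponential form: x - 4 = 10^2 = 100
x = 100 + 4 = 104
Check: log_10(104 - 4) = log_10(100) = log_10(100) = 2 ✓

x = 104


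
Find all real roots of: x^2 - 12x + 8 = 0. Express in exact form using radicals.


Using the quadratic formula: x = (-b ± sqrt(b^2 - 4ac)) / (2a)
Here a = 1, b = -12, c = 8
Discriminant = b^2 - 4ac = (-12)^2 - 4(1)(8) = 144 - 32 = 112
Since discriminant = 112 > 0, there are two real roots.
x = (12 ± 4*sqrt(7)) / 2
Simplifying: x = 6 ± 2*sqrt(7)
Numerically: x ≈ 11.2915 or x ≈ 0.7085

x = 6 + 2*sqrt(7) or x = 6 - 2*sqrt(7)


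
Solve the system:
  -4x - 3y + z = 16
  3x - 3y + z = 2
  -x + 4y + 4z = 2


Using Cramer's rule. Expand each determinant along the first row.
D  = (-4)*[(-3)*4 - 1*4] - (-3)*[3*4 - 1*(-1)] + 1*[3*4 - (-3)*(-1)]
  = (-4)*(-16) - (-3)*(13) + 1*(9) = 112
Dx = 16*[(-3)*4 - 1*4] - (-3)*[2*4 - 1*2] + 1*[2*4 - (-3)*2]
  = 16*(-16) - (-3)*(6) + 1*(14) = -224
Dy = (-4)*[2*4 - 1*2] - 16*[3*4 - 1*(-1)] + 1*[3*2 - 2*(-1)]
  = (-4)*(6) - 16*(13) + 1*(8) = -224
Dz = (-4)*[(-3)*2 - 2*4] - (-3)*[3*2 - 2*(-1)] + 16*[3*4 - (-3)*(-1)]
  = (-4)*(-14) - (-3)*(8) + 16*(9) = 224
x = Dx/D = -224/112 = -2, y = Dy/D = -224/112 = -2, z = Dz/D = 224/112 = 2
Check eq1: (-4)(-2) + (-3)(-2) + (1)(2) = 16 = 16 ✓
Check eq2: (3)(-2) + (-3)(-2) + (1)(2) = 2 = 2 ✓
Check eq3: (-1)(-2) + (4)(-2) + (4)(2) = 2 = 2 ✓

x = -2, y = -2, z = 2
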